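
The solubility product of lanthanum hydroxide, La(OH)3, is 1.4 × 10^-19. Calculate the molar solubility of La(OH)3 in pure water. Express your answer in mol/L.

8.5 x 10^-6 M

La(OH)3(s) ⇌ La^3+ + 3 OH^-
Ksp = [La^3+][OH^-]^3
With molar solubility s: [La^3+] = s, [OH^-] = 3s.
So Ksp = s × (3s)^3 = 27s^4
Solving, s = (1.4 × 10^-19/27)^(1/4) = 8.5 × 10^-6 M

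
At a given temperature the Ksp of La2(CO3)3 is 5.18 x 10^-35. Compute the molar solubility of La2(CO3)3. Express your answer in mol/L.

La2(CO3)3(s) ⇌ 2 La^3+ + 3 CO3^2-
Ksp = [La^3+]^2[CO3^2-]^3
For each mole of La2(CO3)3 that dissolves: [La^3+] = 2s, [CO3^2-] = 3s.
So Ksp = (2s)^2 × (3s)^3 = 108s^5
s = (5.18 x 10^-35 / 108)^(1/5) = 5.45 × 10^-8 M

5.45e-8 M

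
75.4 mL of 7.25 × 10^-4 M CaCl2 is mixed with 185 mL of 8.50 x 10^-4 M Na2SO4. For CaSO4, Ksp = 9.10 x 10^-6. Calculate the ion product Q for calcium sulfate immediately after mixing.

Total volume = 75.4 + 185 = 260.4 mL.
[Ca^2+] = 7.25 × 10^-4 × (75.4/260.4) = 2.099 × 10^-4 M
[SO4^2-] = 8.50 × 10^-4 × (185/260.4) = 6.039 × 10^-4 M
CaSO4(s) ⇌ Ca^2+(aq) + SO4^2-(aq), so Q = [Ca^2+][SO4^2-]
Q = (2.099 × 10^-4)(6.039 × 10^-4) = 1.27 × 10^-7
Q < Ksp, so no precipitate of CaSO4 forms.

1.27 × 10^-7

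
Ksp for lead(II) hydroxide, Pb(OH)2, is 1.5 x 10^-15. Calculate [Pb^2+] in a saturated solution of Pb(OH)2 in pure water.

[Pb^2+] = 7.2 x 10^-6 M

Pb(OH)2(s) ⇌ Pb^2+ + 2 OH^-
Ksp = [Pb^2+][OH^-]^2
With molar solubility s: [Pb^2+] = s, [OH^-] = 2s.
Ksp = s(2s)^2 = 4s^3
Solving, s = (1.5 x 10^-15/4)^(1/3) = 7.21 × 10^-6 M
[Pb^2+] = s = 7.2 x 10^-6 M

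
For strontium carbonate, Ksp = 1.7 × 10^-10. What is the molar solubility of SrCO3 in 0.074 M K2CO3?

SrCO3(s) ⇌ Sr^2+ + CO3^2-
Ksp = [Sr^2+][CO3^2-]
Let s = moles of SrCO3 that dissolve per litre. [Sr^2+] = s, [CO3^2-] = 0.074 + s ≈ 0.074 (Ksp is small, so little additional dissolves).
Ksp ≈ s × 0.074
s = 2.3 × 10^-9 M
Check: s = 2.3 x 10^-9 ≪ 0.074, so the approximation is valid.

s = 2.3 × 10^-9 M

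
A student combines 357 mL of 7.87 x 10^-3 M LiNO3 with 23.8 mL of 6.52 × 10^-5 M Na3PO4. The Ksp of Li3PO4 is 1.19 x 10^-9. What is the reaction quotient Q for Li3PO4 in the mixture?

Q ≈ 1.64 x 10^-12

Total volume = 357 + 23.8 = 380.8 mL.
[Li^+] = 7.87 x 10^-3 × (357/380.8) = 7.378 × 10^-3 M
[PO4^3-] = 6.52 × 10^-5 × (23.8/380.8) = 4.075 × 10^-6 M
Li3PO4(s) ⇌ 3 Li^+(aq) + PO4^3-(aq), so Q = [Li^+]^3[PO4^3-]
Q = (7.378 x 10^-3)^3(4.075 × 10^-6) = 1.64 × 10^-12
Q < Ksp, so no precipitate of Li3PO4 forms.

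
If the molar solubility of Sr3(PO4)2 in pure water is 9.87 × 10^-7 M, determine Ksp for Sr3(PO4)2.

1.01 × 10^-28

Sr3(PO4)2(s) <=> 3 Sr^2+ + 2 PO4^3-
For each mole of Sr3(PO4)2 that dissolves: [Sr^2+] = 3s, [PO4^3-] = 2s.
Ksp = [Sr^2+]^3[PO4^3-]^2
So Ksp = (3s)^3 × (2s)^2 = 108s^5
Ksp = 108 × (9.87 x 10^-7)^5 = 1.01 × 10^-28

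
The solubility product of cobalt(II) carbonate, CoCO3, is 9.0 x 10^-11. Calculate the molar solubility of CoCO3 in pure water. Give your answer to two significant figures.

CoCO3(s) ⇌ Co^2+(aq) + CO3^2-(aq)
Ksp = [Co^2+][CO3^2-]
For each mole of CoCO3 that dissolves: [Co^2+] = s, [CO3^2-] = s.
Ksp = s × s = s^2
s = (9.0 x 10^-11)^(1/2) = 9.5 × 10^-6 M

s = 9.5 × 10^-6 M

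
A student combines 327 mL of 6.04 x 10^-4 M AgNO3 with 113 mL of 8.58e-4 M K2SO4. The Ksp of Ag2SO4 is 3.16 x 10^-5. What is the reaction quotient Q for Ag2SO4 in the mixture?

4.44 x 10^-11

Total volume = 327 + 113 = 440 mL.
[Ag^+] = 6.04 × 10^-4 × (327/440) = 4.489 × 10^-4 M
[SO4^2-] = 8.58 x 10^-4 × (113/440) = 2.204 × 10^-4 M
Ag2SO4(s) ⇌ 2 Ag^+(aq) + SO4^2-(aq), so Q = [Ag^+]^2[SO4^2-]
Q = (4.489 x 10^-4)^2(2.204 x 10^-4) = 4.44 × 10^-11
Q < Ksp, so no precipitate of Ag2SO4 forms.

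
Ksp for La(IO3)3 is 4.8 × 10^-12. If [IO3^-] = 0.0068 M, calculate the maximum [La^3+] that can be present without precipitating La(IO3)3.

La(IO3)3(s) ⇌ La^3+(aq) + 3 IO3^-(aq)
Ksp = [La^3+][IO3^-]^3
Precipitation begins when Q = Ksp. With [IO3^-] = 0.0068 M:
4.8 × 10^-12 = (0.0068)^3 × [La^3+]
[La^3+] = (4.8 × 10^-12 / 3.14 x 10^-7) = 1.5 × 10^-5 M

[La^3+] ≈ 1.5 × 10^-5 M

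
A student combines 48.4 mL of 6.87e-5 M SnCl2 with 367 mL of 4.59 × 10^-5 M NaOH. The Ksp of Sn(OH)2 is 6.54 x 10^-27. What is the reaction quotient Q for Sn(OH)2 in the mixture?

Q = 1.32 × 10^-14

Total volume = 48.4 + 367 = 415.4 mL.
[Sn^2+] = 6.87 × 10^-5 × (48.4/415.4) = 8.005 × 10^-6 M
[OH^-] = 4.59 × 10^-5 × (367/415.4) = 4.055 × 10^-5 M
Sn(OH)2(s) ⇌ Sn^2+ + 2 OH^-, so Q = [Sn^2+][OH^-]^2
Q = (8.005 x 10^-6)(4.055 x 10^-5)^2 = 1.32 × 10^-14
Q > Ksp, so Sn(OH)2 will precipitate.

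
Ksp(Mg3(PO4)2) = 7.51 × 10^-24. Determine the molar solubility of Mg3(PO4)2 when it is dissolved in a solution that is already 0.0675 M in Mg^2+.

s = 7.81 x 10^-11 M

Mg3(PO4)2(s) ⇌ 3 Mg^2+(aq) + 2 PO4^3-(aq)
Ksp = [Mg^2+]^3[PO4^3-]^2
If s mol/L dissolves here, [Mg^2+] = 0.0675 + 3s ≈ 0.0675, [PO4^3-] = 2s (Ksp is small, so little additional dissolves).
Ksp ≈ (0.0675)^3 × (2s)^2
s = 7.81 × 10^-11 M
Check: 3s = 2.3 × 10^-10 ≪ 0.0675, so the approximation is valid.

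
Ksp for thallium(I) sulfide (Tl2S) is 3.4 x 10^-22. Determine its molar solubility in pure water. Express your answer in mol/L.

Tl2S(s) <=> 2 Tl^+(aq) + S^2-(aq)
Ksp = [Tl^+]^2[S^2-]
For each mole of Tl2S that dissolves: [Tl^+] = 2s, [S^2-] = s.
So Ksp = (2s)^2 × s = 4s^3
Solving, s = (3.4 x 10^-22/4)^(1/3) = 4.4 x 10^-8 M

4.4 × 10^-8 M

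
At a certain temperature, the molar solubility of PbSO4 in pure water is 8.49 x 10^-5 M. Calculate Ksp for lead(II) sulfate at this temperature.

7.21 x 10^-9

PbSO4(s) ⇌ Pb^2+ + SO4^2-
Let s = molar solubility. Then [Pb^2+] = s and [SO4^2-] = s.
Ksp = [Pb^2+][SO4^2-]
Ksp = (s)(s) = s^2
Ksp = (8.49 × 10^-5)^2 = 7.21 x 10^-9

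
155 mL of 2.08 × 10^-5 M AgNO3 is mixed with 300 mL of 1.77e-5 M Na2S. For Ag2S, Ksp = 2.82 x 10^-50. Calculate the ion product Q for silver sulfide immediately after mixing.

5.86e-16

Total volume = 155 + 300 = 455 mL.
[Ag^+] = 2.08 × 10^-5 × (155/455) = 7.086 x 10^-6 M
[S^2-] = 1.77 × 10^-5 × (300/455) = 1.167 × 10^-5 M
Ag2S(s) <=> 2 Ag^+ + S^2-, so Q = [Ag^+]^2[S^2-]
Q = (7.086 × 10^-6)^2(1.167 × 10^-5) = 5.86 x 10^-16
Q > Ksp, so Ag2S will precipitate.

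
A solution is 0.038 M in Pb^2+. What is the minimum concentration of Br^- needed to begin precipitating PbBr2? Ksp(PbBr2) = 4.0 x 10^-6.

[Br^-] ≈ 0.010 M

PbBr2(s) ⇌ Pb^2+ + 2 Br^-
Ksp = [Pb^2+][Br^-]^2
Precipitation begins when Q = Ksp. With [Pb^2+] = 0.038 M:
4.0 x 10^-6 = (0.038) × [Br^-]^2
[Br^-] = (4.0 x 10^-6 / 3.8 × 10^-2)^(1/2) = 1.0 x 10^-2 M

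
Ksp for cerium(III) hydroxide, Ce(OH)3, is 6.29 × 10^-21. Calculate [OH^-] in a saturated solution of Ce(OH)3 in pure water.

Ce(OH)3(s) ⇌ Ce^3+(aq) + 3 OH^-(aq)
Ksp = [Ce^3+][OH^-]^3
With molar solubility s: [Ce^3+] = s, [OH^-] = 3s.
So Ksp = s × (3s)^3 = 27s^4
s = (6.29 × 10^-21 / 27)^(1/4) = 3.907 × 10^-6 M
[OH^-] = 3s = 1.17 x 10^-5 M

1.17 × 10^-5 M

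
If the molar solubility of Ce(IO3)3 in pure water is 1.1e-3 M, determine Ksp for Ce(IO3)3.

Ce(IO3)3(s) ⇌ Ce^3+ + 3 IO3^-
With molar solubility s: [Ce^3+] = s, [IO3^-] = 3s.
Ksp = [Ce^3+][IO3^-]^3
Ksp = s(3s)^3 = 27s^4
With s = 1.1 × 10^-3: Ksp = 4.0 × 10^-11

Ksp ≈ 4.0 × 10^-11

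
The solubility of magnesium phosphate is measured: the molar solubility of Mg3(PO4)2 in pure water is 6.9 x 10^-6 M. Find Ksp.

1.7 x 10^-24

Mg3(PO4)2(s) <=> 3 Mg^2+ + 2 PO4^3-
Let s = molar solubility. Then [Mg^2+] = 3s and [PO4^3-] = 2s.
Ksp = [Mg^2+]^3[PO4^3-]^2
Substituting: Ksp = (3s)^3(2s)^2 = 108s^5
With s = 6.9 x 10^-6: Ksp = 1.7 × 10^-24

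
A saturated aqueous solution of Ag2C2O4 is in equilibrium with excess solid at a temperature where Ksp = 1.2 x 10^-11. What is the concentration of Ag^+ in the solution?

Ag2C2O4(s) ⇌ 2 Ag^+(aq) + C2O4^2-(aq)
Ksp = [Ag^+]^2[C2O4^2-]
For each mole of Ag2C2O4 that dissolves: [Ag^+] = 2s, [C2O4^2-] = s.
Substituting: Ksp = (2s)^2s = 4s^3
s^3 = 1.2 x 10^-11 / 4, so s = 1.44 x 10^-4 M
[Ag^+] = 2s = 2.9 x 10^-4 M

[Ag^+] = 2.9 × 10^-4 M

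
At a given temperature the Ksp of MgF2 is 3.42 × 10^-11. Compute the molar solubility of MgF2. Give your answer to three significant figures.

MgF2(s) <=> Mg^2+(aq) + 2 F^-(aq)
Ksp = [Mg^2+][F^-]^2
For each mole of MgF2 that dissolves: [Mg^2+] = s, [F^-] = 2s.
Substituting: Ksp = s(2s)^2 = 4s^3
s^3 = 3.42 × 10^-11 / 4, so s = 2.04 × 10^-4 M

s ≈ 2.04 × 10^-4 M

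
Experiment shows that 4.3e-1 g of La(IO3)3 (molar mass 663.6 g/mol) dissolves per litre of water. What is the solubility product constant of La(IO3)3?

4.8e-12

Molar solubility s = (4.3 × 10^-1 g/L) / (663.6 g/mol) = 6.48 × 10^-4 M.
La(IO3)3(s) <=> La^3+(aq) + 3 IO3^-(aq)
For each mole of La(IO3)3 that dissolves: [La^3+] = s, [IO3^-] = 3s.
Ksp = [La^3+][IO3^-]^3
Substituting: Ksp = s(3s)^3 = 27s^4
With s = 6.48 x 10^-4: Ksp = 4.8 x 10^-12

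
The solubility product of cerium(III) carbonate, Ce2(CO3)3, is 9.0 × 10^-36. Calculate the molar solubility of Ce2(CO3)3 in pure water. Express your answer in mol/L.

Ce2(CO3)3(s) ⇌ 2 Ce^3+(aq) + 3 CO3^2-(aq)
Ksp = [Ce^3+]^2[CO3^2-]^3
For each mole of Ce2(CO3)3 that dissolves: [Ce^3+] = 2s, [CO3^2-] = 3s.
Substituting: Ksp = (2s)^2(3s)^3 = 108s^5
Solving, s = (9.0 × 10^-36/108)^(1/5) = 3.8 × 10^-8 M

s = 3.8 × 10^-8 M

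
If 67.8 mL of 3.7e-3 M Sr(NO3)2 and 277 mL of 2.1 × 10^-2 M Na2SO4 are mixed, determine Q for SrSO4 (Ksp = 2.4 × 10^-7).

1.2 x 10^-5

Total volume = 67.8 + 277 = 344.8 mL.
[Sr^2+] = 3.7 x 10^-3 × (67.8/344.8) = 7.28 x 10^-4 M
[SO4^2-] = 2.1 × 10^-2 × (277/344.8) = 1.69 x 10^-2 M
SrSO4(s) ⇌ Sr^2+(aq) + SO4^2-(aq), so Q = [Sr^2+][SO4^2-]
Q = (7.28 x 10^-4)(1.69 × 10^-2) = 1.2 x 10^-5
Q > Ksp, so SrSO4 will precipitate.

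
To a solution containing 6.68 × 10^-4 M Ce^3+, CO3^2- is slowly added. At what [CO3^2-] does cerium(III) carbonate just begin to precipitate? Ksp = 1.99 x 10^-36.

Ce2(CO3)3(s) ⇌ 2 Ce^3+ + 3 CO3^2-
Ksp = [Ce^3+]^2[CO3^2-]^3
Precipitation begins when Q = Ksp. With [Ce^3+] = 6.68 × 10^-4 M:
1.99 x 10^-36 = (6.68 × 10^-4)^2 × [CO3^2-]^3
[CO3^2-] = (1.99 x 10^-36 / 4.462 × 10^-7)^(1/3) = 1.65 x 10^-10 M

[CO3^2-] = 1.65e-10 M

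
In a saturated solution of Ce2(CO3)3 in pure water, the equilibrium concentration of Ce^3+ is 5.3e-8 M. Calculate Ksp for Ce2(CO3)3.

Ce2(CO3)3(s) <=> 2 Ce^3+(aq) + 3 CO3^2-(aq)
Stoichiometry gives [CO3^2-] = (3/2)[Ce^3+] = 7.95 x 10^-8 M.
Ksp = [Ce^3+]^2[CO3^2-]^3
Ksp = (5.3 × 10^-8)^2 × (7.95 × 10^-8)^3 = 1.4 × 10^-36

Ksp ≈ 1.4 × 10^-36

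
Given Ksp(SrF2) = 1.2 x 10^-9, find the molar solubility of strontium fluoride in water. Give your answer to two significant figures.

s ≈ 6.7 × 10^-4 M

SrF2(s) ⇌ Sr^2+ + 2 F^-
Ksp = [Sr^2+][F^-]^2
For each mole of SrF2 that dissolves: [Sr^2+] = s, [F^-] = 2s.
So Ksp = s × (2s)^2 = 4s^3
s = (1.2 x 10^-9 / 4)^(1/3) = 6.7 × 10^-4 M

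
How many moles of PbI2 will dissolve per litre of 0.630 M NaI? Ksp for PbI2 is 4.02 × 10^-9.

PbI2(s) ⇌ Pb^2+(aq) + 2 I^-(aq)
Ksp = [Pb^2+][I^-]^2
Let s = moles of PbI2 that dissolve per litre. [Pb^2+] = s, [I^-] = 0.630 + 2s ≈ 0.630 (common-ion effect: I^- is already 0.630 M).
Ksp ≈ s × (0.630)^2
s = 1.01 × 10^-8 M
Check: 2s = 2.0 × 10^-8 ≪ 0.630, so the approximation is valid.

1.01 × 10^-8 M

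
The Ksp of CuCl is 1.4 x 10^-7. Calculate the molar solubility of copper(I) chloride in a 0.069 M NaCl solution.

CuCl(s) ⇌ Cu^+ + Cl^-
Ksp = [Cu^+][Cl^-]
If s mol/L dissolves here, [Cu^+] = s, [Cl^-] = 0.069 + s ≈ 0.069 (Ksp is small, so little additional dissolves).
Ksp ≈ s × 0.069
s = 2.0 × 10^-6 M
Check: s = 2.0 x 10^-6 ≪ 0.069, so the approximation is valid.

s = 2.0 x 10^-6 M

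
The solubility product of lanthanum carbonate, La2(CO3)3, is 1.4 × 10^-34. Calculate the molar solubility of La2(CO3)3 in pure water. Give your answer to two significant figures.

6.6 x 10^-8 M

La2(CO3)3(s) <=> 2 La^3+ + 3 CO3^2-
Ksp = [La^3+]^2[CO3^2-]^3
For each mole of La2(CO3)3 that dissolves: [La^3+] = 2s, [CO3^2-] = 3s.
So Ksp = (2s)^2 × (3s)^3 = 108s^5
s^5 = 1.4 × 10^-34 / 108, so s = 6.6 × 10^-8 M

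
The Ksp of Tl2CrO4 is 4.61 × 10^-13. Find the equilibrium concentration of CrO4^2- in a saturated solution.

Tl2CrO4(s) ⇌ 2 Tl^+ + CrO4^2-
Ksp = [Tl^+]^2[CrO4^2-]
For each mole of Tl2CrO4 that dissolves: [Tl^+] = 2s, [CrO4^2-] = s.
Ksp = (2s)^2s = 4s^3
s^3 = 4.61 × 10^-13 / 4, so s = 4.866 x 10^-5 M
[CrO4^2-] = s = 4.87 × 10^-5 M

4.87 × 10^-5 M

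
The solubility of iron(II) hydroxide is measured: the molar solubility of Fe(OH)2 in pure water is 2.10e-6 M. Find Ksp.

Fe(OH)2(s) ⇌ Fe^2+ + 2 OH^-
For each mole of Fe(OH)2 that dissolves: [Fe^2+] = s, [OH^-] = 2s.
Ksp = [Fe^2+][OH^-]^2
Ksp = s(2s)^2 = 4s^3
Ksp = 4 × (2.10 × 10^-6)^3 = 3.70 × 10^-17

Ksp ≈ 3.70 x 10^-17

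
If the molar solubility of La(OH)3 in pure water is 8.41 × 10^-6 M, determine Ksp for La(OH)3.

La(OH)3(s) ⇌ La^3+ + 3 OH^-
For each mole of La(OH)3 that dissolves: [La^3+] = s, [OH^-] = 3s.
Ksp = [La^3+][OH^-]^3
Ksp = s(3s)^3 = 27s^4
Ksp = 27 × (8.41 × 10^-6)^4 = 1.35 x 10^-19

Ksp = 1.35 x 10^-19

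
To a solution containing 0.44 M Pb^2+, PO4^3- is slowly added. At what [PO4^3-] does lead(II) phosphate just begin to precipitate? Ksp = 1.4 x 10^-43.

[PO4^3-] = 1.3e-21 M

Pb3(PO4)2(s) ⇌ 3 Pb^2+ + 2 PO4^3-
Ksp = [Pb^2+]^3[PO4^3-]^2
Precipitation begins when Q = Ksp. With [Pb^2+] = 0.44 M:
1.4 x 10^-43 = (0.44)^3 × [PO4^3-]^2
[PO4^3-] = (1.4 x 10^-43 / 8.52 × 10^-2)^(1/2) = 1.3 x 10^-21 M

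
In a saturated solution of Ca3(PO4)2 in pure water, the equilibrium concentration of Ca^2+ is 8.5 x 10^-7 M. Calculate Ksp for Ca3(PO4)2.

Ca3(PO4)2(s) ⇌ 3 Ca^2+(aq) + 2 PO4^3-(aq)
Stoichiometry gives [PO4^3-] = (2/3)[Ca^2+] = 5.67 x 10^-7 M.
Ksp = [Ca^2+]^3[PO4^3-]^2
Ksp = (8.5 x 10^-7)^3 × (5.67 × 10^-7)^2 = 2.0 × 10^-31

Ksp ≈ 2.0 × 10^-31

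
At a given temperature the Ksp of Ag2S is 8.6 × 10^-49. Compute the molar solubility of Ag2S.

6.0 × 10^-17 M

Ag2S(s) ⇌ 2 Ag^+(aq) + S^2-(aq)
Ksp = [Ag^+]^2[S^2-]
Let s = molar solubility. Then [Ag^+] = 2s and [S^2-] = s.
Ksp = (2s)^2s = 4s^3
s^3 = 8.6 × 10^-49 / 4, so s = 6.0 × 10^-17 M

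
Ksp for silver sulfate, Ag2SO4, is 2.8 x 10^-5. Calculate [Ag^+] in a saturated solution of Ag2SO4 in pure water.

0.038 M

Ag2SO4(s) ⇌ 2 Ag^+ + SO4^2-
Ksp = [Ag^+]^2[SO4^2-]
For each mole of Ag2SO4 that dissolves: [Ag^+] = 2s, [SO4^2-] = s.
Substituting: Ksp = (2s)^2s = 4s^3
s = (2.8 x 10^-5 / 4)^(1/3) = 1.91 × 10^-2 M
[Ag^+] = 2s = 3.8 x 10^-2 M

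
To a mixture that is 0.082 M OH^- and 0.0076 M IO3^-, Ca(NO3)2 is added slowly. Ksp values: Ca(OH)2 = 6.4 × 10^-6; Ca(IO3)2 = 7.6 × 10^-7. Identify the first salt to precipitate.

Ca(OH)2

Precipitation of each salt starts when its ion product equals its Ksp.
For Ca(OH)2: 6.4 × 10^-6 = (0.082)^2 × [Ca^2+]  ⇒  [Ca^2+] = 9.5 × 10^-4 M.
For Ca(IO3)2: 7.6 × 10^-7 = (0.0076)^2 × [Ca^2+]  ⇒  [Ca^2+] = 1.3 × 10^-2 M.
The salt with the lower threshold [Ca^2+] precipitates first: Ca(OH)2.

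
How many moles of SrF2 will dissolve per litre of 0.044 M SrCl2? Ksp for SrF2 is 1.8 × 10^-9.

SrF2(s) ⇌ Sr^2+(aq) + 2 F^-(aq)
Ksp = [Sr^2+][F^-]^2
If s mol/L dissolves here, [Sr^2+] = 0.044 + s ≈ 0.044, [F^-] = 2s (since Sr^2+ from SrCl2 dominates).
Ksp ≈ 0.044 × (2s)^2
s = 1.0 x 10^-4 M
Check: s = 1.0 x 10^-4 ≪ 0.044, so the approximation is valid.

s ≈ 1.0 × 10^-4 M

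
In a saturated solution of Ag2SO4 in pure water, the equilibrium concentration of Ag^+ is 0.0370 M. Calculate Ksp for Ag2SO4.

Ksp = 2.53 x 10^-5

Ag2SO4(s) <=> 2 Ag^+ + SO4^2-
Stoichiometry gives [SO4^2-] = (1/2)[Ag^+] = 1.850 × 10^-2 M.
Ksp = [Ag^+]^2[SO4^2-]
Ksp = (3.70 × 10^-2)^2 × 1.850 x 10^-2 = 2.53 x 10^-5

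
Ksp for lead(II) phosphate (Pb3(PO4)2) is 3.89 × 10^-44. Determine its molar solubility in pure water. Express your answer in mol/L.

s = 8.15 × 10^-10 M

Pb3(PO4)2(s) <=> 3 Pb^2+(aq) + 2 PO4^3-(aq)
Ksp = [Pb^2+]^3[PO4^3-]^2
With molar solubility s: [Pb^2+] = 3s, [PO4^3-] = 2s.
Ksp = (3s)^3(2s)^2 = 108s^5
s^5 = 3.89 × 10^-44 / 108, so s = 8.15 x 10^-10 M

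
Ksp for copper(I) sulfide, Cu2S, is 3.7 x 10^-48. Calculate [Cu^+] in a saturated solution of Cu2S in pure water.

[Cu^+] ≈ 1.9 × 10^-16 M

Cu2S(s) ⇌ 2 Cu^+ + S^2-
Ksp = [Cu^+]^2[S^2-]
For each mole of Cu2S that dissolves: [Cu^+] = 2s, [S^2-] = s.
Ksp = (2s)^2s = 4s^3
s^3 = 3.7 x 10^-48 / 4, so s = 9.74 × 10^-17 M
[Cu^+] = 2s = 1.9 x 10^-16 M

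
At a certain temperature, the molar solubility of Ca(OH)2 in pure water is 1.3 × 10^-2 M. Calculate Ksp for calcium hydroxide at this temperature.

Ca(OH)2(s) ⇌ Ca^2+ + 2 OH^-
With molar solubility s: [Ca^2+] = s, [OH^-] = 2s.
Ksp = [Ca^2+][OH^-]^2
So Ksp = s × (2s)^2 = 4s^3
Ksp = 4 × (1.3 × 10^-2)^3 = 8.8 × 10^-6

Ksp ≈ 8.8 × 10^-6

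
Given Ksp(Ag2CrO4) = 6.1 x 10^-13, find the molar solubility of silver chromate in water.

s ≈ 5.3e-5 M

Ag2CrO4(s) <=> 2 Ag^+ + CrO4^2-
Ksp = [Ag^+]^2[CrO4^2-]
For each mole of Ag2CrO4 that dissolves: [Ag^+] = 2s, [CrO4^2-] = s.
Substituting: Ksp = (2s)^2s = 4s^3
s^3 = 6.1 x 10^-13 / 4, so s = 5.3 × 10^-5 M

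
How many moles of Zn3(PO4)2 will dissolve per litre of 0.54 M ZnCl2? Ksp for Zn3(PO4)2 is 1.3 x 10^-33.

s ≈ 4.5 × 10^-17 M

Zn3(PO4)2(s) ⇌ 3 Zn^2+ + 2 PO4^3-
Ksp = [Zn^2+]^3[PO4^3-]^2
If s mol/L dissolves here, [Zn^2+] = 0.54 + 3s ≈ 0.54, [PO4^3-] = 2s (since Zn^2+ from ZnCl2 dominates).
Ksp ≈ (0.54)^3 × (2s)^2
s = 4.5 × 10^-17 M
Check: 3s = 1.4 × 10^-16 ≪ 0.54, so the approximation is valid.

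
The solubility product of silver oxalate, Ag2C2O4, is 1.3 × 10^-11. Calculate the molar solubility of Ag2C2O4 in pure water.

s ≈ 1.5e-4 M

Ag2C2O4(s) <=> 2 Ag^+ + C2O4^2-
Ksp = [Ag^+]^2[C2O4^2-]
If s mol/L of Ag2C2O4 dissolves, [Ag^+] = 2s and [C2O4^2-] = s.
Ksp = (2s)^2s = 4s^3
Solving, s = (1.3 × 10^-11/4)^(1/3) = 1.5 × 10^-4 M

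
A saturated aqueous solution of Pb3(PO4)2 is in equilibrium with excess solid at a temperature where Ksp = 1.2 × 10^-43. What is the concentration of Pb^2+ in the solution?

Pb3(PO4)2(s) ⇌ 3 Pb^2+(aq) + 2 PO4^3-(aq)
Ksp = [Pb^2+]^3[PO4^3-]^2
With molar solubility s: [Pb^2+] = 3s, [PO4^3-] = 2s.
So Ksp = (3s)^3 × (2s)^2 = 108s^5
s = (1.2 × 10^-43 / 108)^(1/5) = 1.02 × 10^-9 M
[Pb^2+] = 3s = 3.1 x 10^-9 M

[Pb^2+] = 3.1 x 10^-9 M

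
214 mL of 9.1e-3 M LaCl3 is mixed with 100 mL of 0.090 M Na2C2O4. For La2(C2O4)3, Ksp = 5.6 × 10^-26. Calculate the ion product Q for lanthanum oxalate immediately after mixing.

Q = 9.1 × 10^-10

Total volume = 214 + 100 = 314 mL.
[La^3+] = 9.1 × 10^-3 × (214/314) = 6.20 × 10^-3 M
[C2O4^2-] = 9.0 x 10^-2 × (100/314) = 2.87 × 10^-2 M
La2(C2O4)3(s) <=> 2 La^3+(aq) + 3 C2O4^2-(aq), so Q = [La^3+]^2[C2O4^2-]^3
Q = (6.20 x 10^-3)^2(2.87 x 10^-2)^3 = 9.1 × 10^-10
Q > Ksp, so La2(C2O4)3 will precipitate.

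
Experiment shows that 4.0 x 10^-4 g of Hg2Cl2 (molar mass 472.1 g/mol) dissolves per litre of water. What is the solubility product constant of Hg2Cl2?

Molar solubility s = (4.0 x 10^-4 g/L) / (472.1 g/mol) = 8.47 x 10^-7 M.
Hg2Cl2(s) <=> Hg2^2+ + 2 Cl^-
Let s = molar solubility. Then [Hg2^2+] = s and [Cl^-] = 2s.
Ksp = [Hg2^2+][Cl^-]^2
So Ksp = s × (2s)^2 = 4s^3
With s = 8.47 × 10^-7: Ksp = 2.4 x 10^-18

Ksp ≈ 2.4 × 10^-18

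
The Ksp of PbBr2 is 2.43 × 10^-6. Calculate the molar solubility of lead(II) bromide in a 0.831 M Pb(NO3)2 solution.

PbBr2(s) ⇌ Pb^2+ + 2 Br^-
Ksp = [Pb^2+][Br^-]^2
Let s = moles of PbBr2 that dissolve per litre. [Pb^2+] = 0.831 + s ≈ 0.831, [Br^-] = 2s (common-ion effect: Pb^2+ is already 0.831 M).
Ksp ≈ 0.831 × (2s)^2
s = 8.55 × 10^-4 M
Check: s = 8.6 × 10^-4 ≪ 0.831, so the approximation is valid.

s ≈ 8.55 × 10^-4 M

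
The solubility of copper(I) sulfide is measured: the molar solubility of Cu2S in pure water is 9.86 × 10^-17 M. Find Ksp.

Ksp = 3.83 × 10^-48

Cu2S(s) ⇌ 2 Cu^+(aq) + S^2-(aq)
If s mol/L of Cu2S dissolves, [Cu^+] = 2s and [S^2-] = s.
Ksp = [Cu^+]^2[S^2-]
Ksp = (2s)^2s = 4s^3
Ksp = 4 × (9.86 × 10^-17)^3 = 3.83 × 10^-48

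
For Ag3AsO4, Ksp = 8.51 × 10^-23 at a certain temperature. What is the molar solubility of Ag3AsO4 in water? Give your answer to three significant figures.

Ag3AsO4(s) ⇌ 3 Ag^+(aq) + AsO4^3-(aq)
Ksp = [Ag^+]^3[AsO4^3-]
For each mole of Ag3AsO4 that dissolves: [Ag^+] = 3s, [AsO4^3-] = s.
Ksp = (3s)^3s = 27s^4
s^4 = 8.51 × 10^-23 / 27, so s = 1.33 × 10^-6 M

1.33 × 10^-6 M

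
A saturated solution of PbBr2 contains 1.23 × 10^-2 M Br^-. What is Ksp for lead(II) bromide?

9.30e-7

PbBr2(s) <=> Pb^2+(aq) + 2 Br^-(aq)
Stoichiometry gives [Pb^2+] = (1/2)[Br^-] = 6.150 × 10^-3 M.
Ksp = [Pb^2+][Br^-]^2
Ksp = 6.150 × 10^-3 × (1.23 × 10^-2)^2 = 9.30 × 10^-7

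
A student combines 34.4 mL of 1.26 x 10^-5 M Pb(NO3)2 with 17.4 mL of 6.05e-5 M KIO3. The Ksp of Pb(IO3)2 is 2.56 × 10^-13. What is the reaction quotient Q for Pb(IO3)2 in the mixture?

Q ≈ 3.46 × 10^-15

Total volume = 34.4 + 17.4 = 51.8 mL.
[Pb^2+] = 1.26 × 10^-5 × (34.4/51.8) = 8.368 x 10^-6 M
[IO3^-] = 6.05 × 10^-5 × (17.4/51.8) = 2.032 x 10^-5 M
Pb(IO3)2(s) ⇌ Pb^2+ + 2 IO3^-, so Q = [Pb^2+][IO3^-]^2
Q = (8.368 × 10^-6)(2.032 × 10^-5)^2 = 3.46 x 10^-15
Q < Ksp, so no precipitate of Pb(IO3)2 forms.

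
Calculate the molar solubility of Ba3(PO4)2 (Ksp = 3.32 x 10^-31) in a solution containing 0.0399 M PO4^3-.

Ba3(PO4)2(s) <=> 3 Ba^2+ + 2 PO4^3-
Ksp = [Ba^2+]^3[PO4^3-]^2
If s mol/L dissolves here, [Ba^2+] = 3s, [PO4^3-] = 0.0399 + 2s ≈ 0.0399 (common-ion effect: PO4^3- is already 0.0399 M).
Ksp ≈ (3s)^3 × (0.0399)^2
s = 1.98 × 10^-10 M
Check: 2s = 4.0 x 10^-10 ≪ 0.0399, so the approximation is valid.

s ≈ 1.98e-10 M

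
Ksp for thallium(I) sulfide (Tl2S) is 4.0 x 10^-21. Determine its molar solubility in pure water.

Tl2S(s) <=> 2 Tl^+(aq) + S^2-(aq)
Ksp = [Tl^+]^2[S^2-]
Let s = molar solubility. Then [Tl^+] = 2s and [S^2-] = s.
Ksp = (2s)^2s = 4s^3
s^3 = 4.0 x 10^-21 / 4, so s = 1.0 x 10^-7 M

1.0e-7 M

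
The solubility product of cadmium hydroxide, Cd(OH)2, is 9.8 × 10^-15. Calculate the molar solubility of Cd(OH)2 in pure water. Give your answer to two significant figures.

1.3 x 10^-5 M

Cd(OH)2(s) ⇌ Cd^2+(aq) + 2 OH^-(aq)
Ksp = [Cd^2+][OH^-]^2
If s mol/L of Cd(OH)2 dissolves, [Cd^2+] = s and [OH^-] = 2s.
Ksp = s(2s)^2 = 4s^3
s = (9.8 × 10^-15 / 4)^(1/3) = 1.3 × 10^-5 M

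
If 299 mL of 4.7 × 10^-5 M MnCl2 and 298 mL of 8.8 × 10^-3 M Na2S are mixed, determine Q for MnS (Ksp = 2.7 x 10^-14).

Q ≈ 1.0 × 10^-7

Total volume = 299 + 298 = 597 mL.
[Mn^2+] = 4.7 × 10^-5 × (299/597) = 2.35 x 10^-5 M
[S^2-] = 8.8 × 10^-3 × (298/597) = 4.39 × 10^-3 M
MnS(s) ⇌ Mn^2+ + S^2-, so Q = [Mn^2+][S^2-]
Q = (2.35 × 10^-5)(4.39 × 10^-3) = 1.0 × 10^-7
Q > Ksp, so MnS will precipitate.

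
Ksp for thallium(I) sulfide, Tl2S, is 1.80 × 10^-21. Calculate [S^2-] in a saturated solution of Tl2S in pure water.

Tl2S(s) ⇌ 2 Tl^+ + S^2-
Ksp = [Tl^+]^2[S^2-]
Let s = molar solubility. Then [Tl^+] = 2s and [S^2-] = s.
So Ksp = (2s)^2 × s = 4s^3
s = (1.80 × 10^-21 / 4)^(1/3) = 7.663 x 10^-8 M
[S^2-] = s = 7.66 × 10^-8 M

[S^2-] ≈ 7.66 × 10^-8 M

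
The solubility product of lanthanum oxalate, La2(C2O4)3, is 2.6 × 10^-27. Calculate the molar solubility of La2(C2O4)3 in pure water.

La2(C2O4)3(s) <=> 2 La^3+ + 3 C2O4^2-
Ksp = [La^3+]^2[C2O4^2-]^3
Let s = molar solubility. Then [La^3+] = 2s and [C2O4^2-] = 3s.
Ksp = (2s)^2(3s)^3 = 108s^5
s^5 = 2.6 × 10^-27 / 108, so s = 1.9 × 10^-6 M

s = 1.9 x 10^-6 M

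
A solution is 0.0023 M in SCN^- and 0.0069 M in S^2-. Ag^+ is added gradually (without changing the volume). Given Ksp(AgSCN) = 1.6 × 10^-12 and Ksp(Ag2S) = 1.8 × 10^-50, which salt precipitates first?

Ag2S

Precipitation of each salt starts when its ion product equals its Ksp.
For AgSCN: 1.6 × 10^-12 = 0.0023 × [Ag^+]  ⇒  [Ag^+] = 7.0 x 10^-10 M.
For Ag2S: 1.8 × 10^-50 = 0.0069 × [Ag^+]^2  ⇒  [Ag^+] = 1.6 x 10^-24 M.
The salt with the lower threshold [Ag^+] precipitates first: Ag2S.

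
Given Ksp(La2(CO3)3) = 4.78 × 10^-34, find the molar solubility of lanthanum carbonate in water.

s ≈ 8.50 × 10^-8 M

La2(CO3)3(s) ⇌ 2 La^3+(aq) + 3 CO3^2-(aq)
Ksp = [La^3+]^2[CO3^2-]^3
With molar solubility s: [La^3+] = 2s, [CO3^2-] = 3s.
Ksp = (2s)^2(3s)^3 = 108s^5
s = (4.78 × 10^-34 / 108)^(1/5) = 8.50 x 10^-8 M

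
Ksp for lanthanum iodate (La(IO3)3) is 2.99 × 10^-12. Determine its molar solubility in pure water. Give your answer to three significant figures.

s ≈ 5.77 × 10^-4 M

La(IO3)3(s) ⇌ La^3+(aq) + 3 IO3^-(aq)
Ksp = [La^3+][IO3^-]^3
If s mol/L of La(IO3)3 dissolves, [La^3+] = s and [IO3^-] = 3s.
So Ksp = s × (3s)^3 = 27s^4
s^4 = 2.99 × 10^-12 / 27, so s = 5.77 × 10^-4 M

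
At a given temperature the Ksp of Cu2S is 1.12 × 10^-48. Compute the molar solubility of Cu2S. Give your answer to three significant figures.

s = 6.54 × 10^-17 M

Cu2S(s) <=> 2 Cu^+(aq) + S^2-(aq)
Ksp = [Cu^+]^2[S^2-]
If s mol/L of Cu2S dissolves, [Cu^+] = 2s and [S^2-] = s.
Ksp = (2s)^2s = 4s^3
s = (1.12 × 10^-48 / 4)^(1/3) = 6.54 x 10^-17 M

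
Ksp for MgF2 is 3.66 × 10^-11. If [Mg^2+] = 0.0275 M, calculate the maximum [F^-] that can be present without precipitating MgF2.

MgF2(s) ⇌ Mg^2+ + 2 F^-
Ksp = [Mg^2+][F^-]^2
Precipitation begins when Q = Ksp. With [Mg^2+] = 0.0275 M:
3.66 × 10^-11 = (0.0275) × [F^-]^2
[F^-] = (3.66 × 10^-11 / 2.75 × 10^-2)^(1/2) = 3.65 x 10^-5 M

[F^-] ≈ 3.65 x 10^-5 M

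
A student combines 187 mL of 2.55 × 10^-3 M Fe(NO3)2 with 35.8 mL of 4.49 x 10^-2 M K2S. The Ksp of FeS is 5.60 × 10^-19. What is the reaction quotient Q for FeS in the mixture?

Total volume = 187 + 35.8 = 222.8 mL.
[Fe^2+] = 2.55 × 10^-3 × (187/222.8) = 2.140 × 10^-3 M
[S^2-] = 4.49 × 10^-2 × (35.8/222.8) = 7.215 x 10^-3 M
FeS(s) ⇌ Fe^2+ + S^2-, so Q = [Fe^2+][S^2-]
Q = (2.140 × 10^-3)(7.215 × 10^-3) = 1.54 × 10^-5
Q > Ksp, so FeS will precipitate.

Q = 1.54e-5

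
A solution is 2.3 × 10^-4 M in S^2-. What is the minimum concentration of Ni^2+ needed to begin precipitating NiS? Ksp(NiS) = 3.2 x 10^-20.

[Ni^2+] ≈ 1.4 x 10^-16 M

NiS(s) ⇌ Ni^2+(aq) + S^2-(aq)
Ksp = [Ni^2+][S^2-]
Precipitation begins when Q = Ksp. With [S^2-] = 2.3 × 10^-4 M:
3.2 x 10^-20 = (2.3 × 10^-4) × [Ni^2+]
[Ni^2+] = (3.2 x 10^-20 / 2.3 × 10^-4) = 1.4 × 10^-16 M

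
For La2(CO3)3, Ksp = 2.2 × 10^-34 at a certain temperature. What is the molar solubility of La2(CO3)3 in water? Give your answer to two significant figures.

7.3 × 10^-8 M

La2(CO3)3(s) ⇌ 2 La^3+(aq) + 3 CO3^2-(aq)
Ksp = [La^3+]^2[CO3^2-]^3
If s mol/L of La2(CO3)3 dissolves, [La^3+] = 2s and [CO3^2-] = 3s.
So Ksp = (2s)^2 × (3s)^3 = 108s^5
s^5 = 2.2 × 10^-34 / 108, so s = 7.3 × 10^-8 M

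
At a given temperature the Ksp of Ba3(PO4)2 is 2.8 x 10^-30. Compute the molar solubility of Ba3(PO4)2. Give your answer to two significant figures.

Ba3(PO4)2(s) <=> 3 Ba^2+(aq) + 2 PO4^3-(aq)
Ksp = [Ba^2+]^3[PO4^3-]^2
With molar solubility s: [Ba^2+] = 3s, [PO4^3-] = 2s.
Ksp = (3s)^3(2s)^2 = 108s^5
s^5 = 2.8 x 10^-30 / 108, so s = 4.8 × 10^-7 M

s = 4.8 × 10^-7 M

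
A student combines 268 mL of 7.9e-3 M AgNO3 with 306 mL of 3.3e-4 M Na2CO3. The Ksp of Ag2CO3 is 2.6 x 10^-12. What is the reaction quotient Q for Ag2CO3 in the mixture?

Total volume = 268 + 306 = 574 mL.
[Ag^+] = 7.9 × 10^-3 × (268/574) = 3.69 × 10^-3 M
[CO3^2-] = 3.3 × 10^-4 × (306/574) = 1.76 × 10^-4 M
Ag2CO3(s) ⇌ 2 Ag^+ + CO3^2-, so Q = [Ag^+]^2[CO3^2-]
Q = (3.69 × 10^-3)^2(1.76 x 10^-4) = 2.4 x 10^-9
Q > Ksp, so Ag2CO3 will precipitate.

Q = 2.4 x 10^-9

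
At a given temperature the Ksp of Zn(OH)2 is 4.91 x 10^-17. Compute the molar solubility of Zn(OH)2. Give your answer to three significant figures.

s = 2.31 × 10^-6 M

Zn(OH)2(s) <=> Zn^2+ + 2 OH^-
Ksp = [Zn^2+][OH^-]^2
If s mol/L of Zn(OH)2 dissolves, [Zn^2+] = s and [OH^-] = 2s.
Substituting: Ksp = s(2s)^2 = 4s^3
s^3 = 4.91 x 10^-17 / 4, so s = 2.31 × 10^-6 M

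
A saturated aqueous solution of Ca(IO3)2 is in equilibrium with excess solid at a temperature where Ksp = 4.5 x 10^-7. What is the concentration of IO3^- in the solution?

9.7 x 10^-3 M

Ca(IO3)2(s) <=> Ca^2+ + 2 IO3^-
Ksp = [Ca^2+][IO3^-]^2
Let s = molar solubility. Then [Ca^2+] = s and [IO3^-] = 2s.
So Ksp = s × (2s)^2 = 4s^3
s = (4.5 x 10^-7 / 4)^(1/3) = 4.83 x 10^-3 M
[IO3^-] = 2s = 9.7 x 10^-3 M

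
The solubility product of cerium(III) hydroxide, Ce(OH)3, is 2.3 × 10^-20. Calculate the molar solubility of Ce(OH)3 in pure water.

s ≈ 5.4e-6 M

Ce(OH)3(s) ⇌ Ce^3+ + 3 OH^-
Ksp = [Ce^3+][OH^-]^3
Let s = molar solubility. Then [Ce^3+] = s and [OH^-] = 3s.
Ksp = s(3s)^3 = 27s^4
s = (2.3 × 10^-20 / 27)^(1/4) = 5.4 × 10^-6 M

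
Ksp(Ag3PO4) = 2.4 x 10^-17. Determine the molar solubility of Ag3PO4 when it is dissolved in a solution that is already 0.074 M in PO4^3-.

2.3 × 10^-6 M

Ag3PO4(s) ⇌ 3 Ag^+ + PO4^3-
Ksp = [Ag^+]^3[PO4^3-]
If s mol/L dissolves here, [Ag^+] = 3s, [PO4^3-] = 0.074 + s ≈ 0.074 (since the PO4^3- already present dominates).
Ksp ≈ (3s)^3 × 0.074
s = 2.3 x 10^-6 M
Check: s = 2.3 x 10^-6 ≪ 0.074, so the approximation is valid.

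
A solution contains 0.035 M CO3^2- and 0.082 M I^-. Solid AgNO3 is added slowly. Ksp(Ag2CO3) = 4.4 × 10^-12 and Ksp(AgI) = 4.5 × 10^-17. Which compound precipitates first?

Each salt begins to precipitate when Q = Ksp, i.e. when [Ag^+] reaches its threshold.
For Ag2CO3: 4.4 × 10^-12 = 0.035 × [Ag^+]^2  ⇒  [Ag^+] = 1.1 × 10^-5 M.
For AgI: 4.5 × 10^-17 = 0.082 × [Ag^+]  ⇒  [Ag^+] = 5.5 x 10^-16 M.
The salt with the lower threshold [Ag^+] precipitates first: AgI.

AgI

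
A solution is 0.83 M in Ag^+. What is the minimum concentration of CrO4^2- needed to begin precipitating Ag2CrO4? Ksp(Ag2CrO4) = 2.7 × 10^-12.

[CrO4^2-] ≈ 3.9e-12 M

Ag2CrO4(s) <=> 2 Ag^+ + CrO4^2-
Ksp = [Ag^+]^2[CrO4^2-]
Precipitation begins when Q = Ksp. With [Ag^+] = 0.83 M:
2.7 × 10^-12 = (0.83)^2 × [CrO4^2-]
[CrO4^2-] = (2.7 × 10^-12 / 6.89 x 10^-1) = 3.9 × 10^-12 M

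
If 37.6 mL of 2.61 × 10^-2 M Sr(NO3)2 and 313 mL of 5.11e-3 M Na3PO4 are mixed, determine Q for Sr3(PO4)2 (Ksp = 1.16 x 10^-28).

Q ≈ 4.56e-13

Total volume = 37.6 + 313 = 350.6 mL.
[Sr^2+] = 2.61 × 10^-2 × (37.6/350.6) = 2.799 x 10^-3 M
[PO4^3-] = 5.11 × 10^-3 × (313/350.6) = 4.562 × 10^-3 M
Sr3(PO4)2(s) ⇌ 3 Sr^2+ + 2 PO4^3-, so Q = [Sr^2+]^3[PO4^3-]^2
Q = (2.799 x 10^-3)^3(4.562 × 10^-3)^2 = 4.56 × 10^-13
Q > Ksp, so Sr3(PO4)2 will precipitate.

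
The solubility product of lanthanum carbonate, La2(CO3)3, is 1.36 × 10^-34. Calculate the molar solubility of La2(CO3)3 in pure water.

s = 6.61e-8 M

La2(CO3)3(s) ⇌ 2 La^3+ + 3 CO3^2-
Ksp = [La^3+]^2[CO3^2-]^3
Let s = molar solubility. Then [La^3+] = 2s and [CO3^2-] = 3s.
Ksp = (2s)^2(3s)^3 = 108s^5
Solving, s = (1.36 × 10^-34/108)^(1/5) = 6.61 × 10^-8 M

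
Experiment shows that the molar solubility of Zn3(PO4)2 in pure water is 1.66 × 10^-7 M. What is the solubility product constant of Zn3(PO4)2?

Ksp ≈ 1.36e-32

Zn3(PO4)2(s) ⇌ 3 Zn^2+ + 2 PO4^3-
Let s = molar solubility. Then [Zn^2+] = 3s and [PO4^3-] = 2s.
Ksp = [Zn^2+]^3[PO4^3-]^2
Ksp = (3s)^3(2s)^2 = 108s^5
Ksp = 108 × (1.66 x 10^-7)^5 = 1.36 × 10^-32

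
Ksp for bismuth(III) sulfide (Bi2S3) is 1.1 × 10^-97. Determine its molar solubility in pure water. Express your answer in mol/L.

Bi2S3(s) ⇌ 2 Bi^3+(aq) + 3 S^2-(aq)
Ksp = [Bi^3+]^2[S^2-]^3
If s mol/L of Bi2S3 dissolves, [Bi^3+] = 2s and [S^2-] = 3s.
Ksp = (2s)^2(3s)^3 = 108s^5
Solving, s = (1.1 × 10^-97/108)^(1/5) = 1.6 × 10^-20 M

1.6 × 10^-20 M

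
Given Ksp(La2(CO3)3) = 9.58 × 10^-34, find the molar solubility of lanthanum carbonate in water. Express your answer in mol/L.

La2(CO3)3(s) <=> 2 La^3+(aq) + 3 CO3^2-(aq)
Ksp = [La^3+]^2[CO3^2-]^3
If s mol/L of La2(CO3)3 dissolves, [La^3+] = 2s and [CO3^2-] = 3s.
Ksp = (2s)^2(3s)^3 = 108s^5
s = (9.58 × 10^-34 / 108)^(1/5) = 9.76 × 10^-8 M

s = 9.76 x 10^-8 M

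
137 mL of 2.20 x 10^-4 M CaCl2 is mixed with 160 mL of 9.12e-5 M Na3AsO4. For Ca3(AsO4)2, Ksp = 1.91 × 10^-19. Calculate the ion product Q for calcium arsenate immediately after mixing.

2.52 × 10^-21

Total volume = 137 + 160 = 297 mL.
[Ca^2+] = 2.20 × 10^-4 × (137/297) = 1.015 × 10^-4 M
[AsO4^3-] = 9.12 × 10^-5 × (160/297) = 4.913 × 10^-5 M
Ca3(AsO4)2(s) ⇌ 3 Ca^2+(aq) + 2 AsO4^3-(aq), so Q = [Ca^2+]^3[AsO4^3-]^2
Q = (1.015 × 10^-4)^3(4.913 × 10^-5)^2 = 2.52 × 10^-21
Q < Ksp, so no precipitate of Ca3(AsO4)2 forms.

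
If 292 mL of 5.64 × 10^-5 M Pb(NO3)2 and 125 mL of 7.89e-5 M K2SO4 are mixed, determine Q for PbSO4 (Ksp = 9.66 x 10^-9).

Total volume = 292 + 125 = 417 mL.
[Pb^2+] = 5.64 × 10^-5 × (292/417) = 3.949 × 10^-5 M
[SO4^2-] = 7.89 × 10^-5 × (125/417) = 2.365 × 10^-5 M
PbSO4(s) <=> Pb^2+ + SO4^2-, so Q = [Pb^2+][SO4^2-]
Q = (3.949 × 10^-5)(2.365 × 10^-5) = 9.34 × 10^-10
Q < Ksp, so no precipitate of PbSO4 forms.

9.34 × 10^-10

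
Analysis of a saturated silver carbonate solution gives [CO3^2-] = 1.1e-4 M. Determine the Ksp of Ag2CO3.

Ksp = 5.3e-12

Ag2CO3(s) ⇌ 2 Ag^+(aq) + CO3^2-(aq)
Stoichiometry gives [Ag^+] = (2/1)[CO3^2-] = 2.20 × 10^-4 M.
Ksp = [Ag^+]^2[CO3^2-]
Ksp = (2.20 × 10^-4)^2 × 1.1 x 10^-4 = 5.3 × 10^-12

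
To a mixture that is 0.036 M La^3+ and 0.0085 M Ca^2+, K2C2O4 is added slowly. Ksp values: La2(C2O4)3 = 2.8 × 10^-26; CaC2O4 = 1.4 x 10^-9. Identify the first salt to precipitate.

Each salt begins to precipitate when Q = Ksp, i.e. when [C2O4^2-] reaches its threshold.
For La2(C2O4)3: 2.8 × 10^-26 = (0.036)^2 × [C2O4^2-]^3  ⇒  [C2O4^2-] = 2.8 x 10^-8 M.
For CaC2O4: 1.4 x 10^-9 = 0.0085 × [C2O4^2-]  ⇒  [C2O4^2-] = 1.6 × 10^-7 M.
The salt with the lower threshold [C2O4^2-] precipitates first: La2(C2O4)3.

La2(C2O4)3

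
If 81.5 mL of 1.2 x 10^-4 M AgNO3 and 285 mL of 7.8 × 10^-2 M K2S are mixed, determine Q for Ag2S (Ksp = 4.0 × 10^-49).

Total volume = 81.5 + 285 = 366.5 mL.
[Ag^+] = 1.2 × 10^-4 × (81.5/366.5) = 2.67 × 10^-5 M
[S^2-] = 7.8 × 10^-2 × (285/366.5) = 6.07 × 10^-2 M
Ag2S(s) ⇌ 2 Ag^+(aq) + S^2-(aq), so Q = [Ag^+]^2[S^2-]
Q = (2.67 × 10^-5)^2(6.07 × 10^-2) = 4.3 × 10^-11
Q > Ksp, so Ag2S will precipitate.

4.3 x 10^-11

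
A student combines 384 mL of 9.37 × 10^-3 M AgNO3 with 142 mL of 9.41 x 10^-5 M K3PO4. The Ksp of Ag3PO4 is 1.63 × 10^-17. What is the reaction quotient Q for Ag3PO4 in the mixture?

Q ≈ 8.13 × 10^-12

Total volume = 384 + 142 = 526 mL.
[Ag^+] = 9.37 × 10^-3 × (384/526) = 6.840 x 10^-3 M
[PO4^3-] = 9.41 × 10^-5 × (142/526) = 2.540 × 10^-5 M
Ag3PO4(s) ⇌ 3 Ag^+(aq) + PO4^3-(aq), so Q = [Ag^+]^3[PO4^3-]
Q = (6.840 × 10^-3)^3(2.540 × 10^-5) = 8.13 × 10^-12
Q > Ksp, so Ag3PO4 will precipitate.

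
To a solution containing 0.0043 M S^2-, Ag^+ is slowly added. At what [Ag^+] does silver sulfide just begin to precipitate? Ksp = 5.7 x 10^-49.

[Ag^+] = 1.2e-23 M

Ag2S(s) ⇌ 2 Ag^+(aq) + S^2-(aq)
Ksp = [Ag^+]^2[S^2-]
Precipitation begins when Q = Ksp. With [S^2-] = 0.0043 M:
5.7 x 10^-49 = (0.0043) × [Ag^+]^2
[Ag^+] = (5.7 x 10^-49 / 4.3 × 10^-3)^(1/2) = 1.2 x 10^-23 M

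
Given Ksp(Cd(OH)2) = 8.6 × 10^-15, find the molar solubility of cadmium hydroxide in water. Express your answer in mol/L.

Cd(OH)2(s) ⇌ Cd^2+ + 2 OH^-
Ksp = [Cd^2+][OH^-]^2
Let s = molar solubility. Then [Cd^2+] = s and [OH^-] = 2s.
Ksp = s(2s)^2 = 4s^3
s = (8.6 × 10^-15 / 4)^(1/3) = 1.3 × 10^-5 M

1.3 × 10^-5 M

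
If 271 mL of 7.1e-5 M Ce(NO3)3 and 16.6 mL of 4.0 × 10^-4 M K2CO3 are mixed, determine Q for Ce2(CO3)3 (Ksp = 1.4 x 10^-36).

Total volume = 271 + 16.6 = 287.6 mL.
[Ce^3+] = 7.1 x 10^-5 × (271/287.6) = 6.69 × 10^-5 M
[CO3^2-] = 4.0 x 10^-4 × (16.6/287.6) = 2.31 x 10^-5 M
Ce2(CO3)3(s) ⇌ 2 Ce^3+ + 3 CO3^2-, so Q = [Ce^3+]^2[CO3^2-]^3
Q = (6.69 × 10^-5)^2(2.31 x 10^-5)^3 = 5.5 x 10^-23
Q > Ksp, so Ce2(CO3)3 will precipitate.

Q ≈ 5.5 x 10^-23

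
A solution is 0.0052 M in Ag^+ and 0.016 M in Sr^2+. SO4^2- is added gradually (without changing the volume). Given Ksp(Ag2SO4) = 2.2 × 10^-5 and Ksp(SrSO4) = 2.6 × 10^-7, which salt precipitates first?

SrSO4

Each salt begins to precipitate when Q = Ksp, i.e. when [SO4^2-] reaches its threshold.
For Ag2SO4: 2.2 × 10^-5 = (0.0052)^2 × [SO4^2-]  ⇒  [SO4^2-] = 8.1 × 10^-1 M.
For SrSO4: 2.6 × 10^-7 = 0.016 × [SO4^2-]  ⇒  [SO4^2-] = 1.6 × 10^-5 M.
The salt with the lower threshold [SO4^2-] precipitates first: SrSO4.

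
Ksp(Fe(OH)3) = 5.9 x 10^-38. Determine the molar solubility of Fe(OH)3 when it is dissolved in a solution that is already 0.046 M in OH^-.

s = 6.1 × 10^-34 M

Fe(OH)3(s) <=> Fe^3+(aq) + 3 OH^-(aq)
Ksp = [Fe^3+][OH^-]^3
Let s = moles of Fe(OH)3 that dissolve per litre. [Fe^3+] = s, [OH^-] = 0.046 + 3s ≈ 0.046 (since the OH^- already present dominates).
Ksp ≈ s × (0.046)^3
s = 6.1 × 10^-34 M
Check: 3s = 1.8 × 10^-33 ≪ 0.046, so the approximation is valid.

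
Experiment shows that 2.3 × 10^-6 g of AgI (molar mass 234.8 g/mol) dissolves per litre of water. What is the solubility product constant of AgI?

Molar solubility s = (2.3 × 10^-6 g/L) / (234.8 g/mol) = 9.80 × 10^-9 M.
AgI(s) <=> Ag^+ + I^-
For each mole of AgI that dissolves: [Ag^+] = s, [I^-] = s.
Ksp = [Ag^+][I^-]
Ksp = s^2
Ksp = (9.80 × 10^-9)^2 = 9.6 × 10^-17

Ksp = 9.6e-17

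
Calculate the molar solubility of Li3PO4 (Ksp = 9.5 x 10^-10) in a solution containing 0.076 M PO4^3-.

Li3PO4(s) <=> 3 Li^+ + PO4^3-
Ksp = [Li^+]^3[PO4^3-]
If s mol/L dissolves here, [Li^+] = 3s, [PO4^3-] = 0.076 + s ≈ 0.076 (since the PO4^3- already present dominates).
Ksp ≈ (3s)^3 × 0.076
s = 7.7 × 10^-4 M
Check: s = 7.7 x 10^-4 ≪ 0.076, so the approximation is valid.

s ≈ 7.7 × 10^-4 M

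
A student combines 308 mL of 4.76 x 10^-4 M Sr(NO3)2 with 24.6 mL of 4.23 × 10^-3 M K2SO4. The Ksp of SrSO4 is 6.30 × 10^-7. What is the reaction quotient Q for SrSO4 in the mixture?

Q ≈ 1.38 x 10^-7

Total volume = 308 + 24.6 = 332.6 mL.
[Sr^2+] = 4.76 × 10^-4 × (308/332.6) = 4.408 × 10^-4 M
[SO4^2-] = 4.23 × 10^-3 × (24.6/332.6) = 3.129 x 10^-4 M
SrSO4(s) ⇌ Sr^2+(aq) + SO4^2-(aq), so Q = [Sr^2+][SO4^2-]
Q = (4.408 x 10^-4)(3.129 × 10^-4) = 1.38 × 10^-7
Q < Ksp, so no precipitate of SrSO4 forms.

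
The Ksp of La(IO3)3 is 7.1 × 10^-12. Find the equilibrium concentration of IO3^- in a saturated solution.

La(IO3)3(s) ⇌ La^3+(aq) + 3 IO3^-(aq)
Ksp = [La^3+][IO3^-]^3
If s mol/L of La(IO3)3 dissolves, [La^3+] = s and [IO3^-] = 3s.
Substituting: Ksp = s(3s)^3 = 27s^4
s^4 = 7.1 × 10^-12 / 27, so s = 7.16 × 10^-4 M
[IO3^-] = 3s = 2.1 × 10^-3 M

[IO3^-] ≈ 2.1 × 10^-3 M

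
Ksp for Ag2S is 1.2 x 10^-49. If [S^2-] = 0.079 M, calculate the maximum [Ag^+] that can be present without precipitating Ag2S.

Ag2S(s) ⇌ 2 Ag^+(aq) + S^2-(aq)
Ksp = [Ag^+]^2[S^2-]
Precipitation begins when Q = Ksp. With [S^2-] = 0.079 M:
1.2 x 10^-49 = (0.079) × [Ag^+]^2
[Ag^+] = (1.2 x 10^-49 / 7.9 x 10^-2)^(1/2) = 1.2 x 10^-24 M

[Ag^+] ≈ 1.2e-24 M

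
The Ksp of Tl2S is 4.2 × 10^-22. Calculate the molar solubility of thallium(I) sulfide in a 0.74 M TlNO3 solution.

Tl2S(s) ⇌ 2 Tl^+ + S^2-
Ksp = [Tl^+]^2[S^2-]
If s mol/L dissolves here, [Tl^+] = 0.74 + 2s ≈ 0.74, [S^2-] = s (since Tl^+ from TlNO3 dominates).
Ksp ≈ (0.74)^2 × s
s = 7.7 × 10^-22 M
Check: 2s = 1.5 × 10^-21 ≪ 0.74, so the approximation is valid.

7.7 × 10^-22 M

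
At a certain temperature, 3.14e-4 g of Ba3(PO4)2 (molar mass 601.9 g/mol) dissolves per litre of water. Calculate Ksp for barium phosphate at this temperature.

Ksp = 4.17e-30

Molar solubility s = (3.14 x 10^-4 g/L) / (601.9 g/mol) = 5.217 x 10^-7 M.
Ba3(PO4)2(s) ⇌ 3 Ba^2+(aq) + 2 PO4^3-(aq)
For each mole of Ba3(PO4)2 that dissolves: [Ba^2+] = 3s, [PO4^3-] = 2s.
Ksp = [Ba^2+]^3[PO4^3-]^2
Substituting: Ksp = (3s)^3(2s)^2 = 108s^5
Ksp = 108 × (5.217 × 10^-7)^5 = 4.17 × 10^-30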